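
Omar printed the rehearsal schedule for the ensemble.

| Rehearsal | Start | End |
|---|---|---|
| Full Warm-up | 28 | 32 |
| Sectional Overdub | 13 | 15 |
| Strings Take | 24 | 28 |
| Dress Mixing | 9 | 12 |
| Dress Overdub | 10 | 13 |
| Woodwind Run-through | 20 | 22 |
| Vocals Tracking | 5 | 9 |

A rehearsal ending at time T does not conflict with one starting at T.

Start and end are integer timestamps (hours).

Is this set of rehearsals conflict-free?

No

Sorted by start: Vocals Tracking, Dress Mixing, Dress Overdub, Sectional Overdub, Woodwind Run-through, Strings Take, Full Warm-up.
Dress Mixing starts exactly when Vocals Tracking ends (back-to-back, no overlap); Vocals Tracking is clear from here.
Dress Overdub starts before Dress Mixing ends → Dress Mixing and Dress Overdub overlap.
That's a conflict, so the schedule is not conflict-free.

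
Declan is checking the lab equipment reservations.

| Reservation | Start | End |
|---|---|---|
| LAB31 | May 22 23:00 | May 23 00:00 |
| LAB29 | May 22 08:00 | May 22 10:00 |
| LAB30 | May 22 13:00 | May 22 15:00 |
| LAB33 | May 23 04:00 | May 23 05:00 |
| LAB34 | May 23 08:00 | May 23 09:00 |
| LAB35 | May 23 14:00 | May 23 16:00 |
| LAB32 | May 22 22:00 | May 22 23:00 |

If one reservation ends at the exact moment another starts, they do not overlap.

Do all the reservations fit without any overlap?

Yes

Sorted by start: LAB29, LAB30, LAB32, LAB31, LAB33, LAB34, LAB35.
LAB30 starts after LAB29 ends — done with LAB29.
LAB32 starts after LAB30 ends — done with LAB30.
LAB31 starts exactly when LAB32 ends (back-to-back, no overlap) — done with LAB32.
LAB33 starts after LAB31 ends — done with LAB31.
LAB34 starts after LAB33 ends — done with LAB33.
LAB35 starts after LAB34 ends.
Every pair is clear; the schedule has no overlaps.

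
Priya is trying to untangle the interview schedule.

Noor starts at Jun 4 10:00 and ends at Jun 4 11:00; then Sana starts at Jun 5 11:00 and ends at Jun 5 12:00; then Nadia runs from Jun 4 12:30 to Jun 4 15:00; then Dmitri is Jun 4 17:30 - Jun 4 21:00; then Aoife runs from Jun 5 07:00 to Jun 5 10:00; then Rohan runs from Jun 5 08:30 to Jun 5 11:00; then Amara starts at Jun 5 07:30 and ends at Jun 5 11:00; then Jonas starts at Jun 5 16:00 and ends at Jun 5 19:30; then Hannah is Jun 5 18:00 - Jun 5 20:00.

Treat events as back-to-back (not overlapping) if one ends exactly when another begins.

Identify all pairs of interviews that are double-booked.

Amara & Aoife, Amara & Rohan, Aoife & Rohan, Hannah & Jonas

Sorted by start: Noor, Nadia, Dmitri, Aoife, Amara, Rohan, Sana, Jonas, Hannah.
Nadia starts after Noor ends, so nothing later overlaps Noor either.
Dmitri starts after Nadia ends, so nothing later overlaps Nadia either.
Aoife starts after Dmitri ends, so nothing later overlaps Dmitri either.
Amara starts before Aoife ends → Aoife and Amara overlap.
Rohan starts before Aoife ends → Aoife and Rohan overlap.
Sana starts after Aoife ends, so nothing later overlaps Aoife either.
Rohan starts before Amara ends → Amara and Rohan overlap.
Sana starts exactly when Amara ends (back-to-back, no overlap), so nothing later overlaps Amara either.
Sana starts exactly when Rohan ends (back-to-back, no overlap), so nothing later overlaps Rohan either.
Jonas starts after Sana ends, so nothing later overlaps Sana either.
Hannah starts before Jonas ends → Jonas and Hannah overlap.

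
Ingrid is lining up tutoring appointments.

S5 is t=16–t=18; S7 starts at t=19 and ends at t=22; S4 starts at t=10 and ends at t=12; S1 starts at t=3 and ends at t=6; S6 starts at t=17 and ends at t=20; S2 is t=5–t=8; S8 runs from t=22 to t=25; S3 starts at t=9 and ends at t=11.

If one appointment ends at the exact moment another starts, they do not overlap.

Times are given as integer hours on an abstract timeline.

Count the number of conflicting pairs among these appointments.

Sorted by start: S1, S2, S3, S4, S5, S6, S7, S8.
S2 starts before S1 ends → S1 and S2 overlap.
S3 starts after S1 ends — done with S1.
S3 starts after S2 ends — done with S2.
S4 starts before S3 ends → S3 and S4 overlap.
S5 starts after S3 ends — done with S3.
S5 starts after S4 ends — done with S4.
S6 starts before S5 ends → S5 and S6 overlap.
S7 starts after S5 ends — done with S5.
S7 starts before S6 ends → S6 and S7 overlap.
S8 starts after S6 ends.
S8 starts exactly when S7 ends (back-to-back, no overlap).
Overlapping pairs: S1 & S2, S3 & S4, S5 & S6, S6 & S7 — 4 in total.

4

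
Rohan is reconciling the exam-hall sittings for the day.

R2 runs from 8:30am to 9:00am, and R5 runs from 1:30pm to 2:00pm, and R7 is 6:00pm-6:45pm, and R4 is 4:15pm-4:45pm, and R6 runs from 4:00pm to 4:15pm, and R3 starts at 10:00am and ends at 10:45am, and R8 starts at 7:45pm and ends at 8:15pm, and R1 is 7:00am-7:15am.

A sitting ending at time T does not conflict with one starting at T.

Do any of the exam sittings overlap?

No

Two intervals overlap when each starts before the other ends.
Sorted by start: R1, R2, R3, R5, R6, R4, R7, R8.
R2 starts after R1 ends, so R1 has no further overlaps.
R3 starts after R2 ends, so R2 has no further overlaps.
R5 starts after R3 ends, so R3 has no further overlaps.
R6 starts after R5 ends, so R5 has no further overlaps.
R4 starts exactly when R6 ends (back-to-back, no overlap), so R6 has no further overlaps.
R7 starts after R4 ends, so R4 has no further overlaps.
R8 starts after R7 ends.
Every pair is clear; the schedule has no overlaps.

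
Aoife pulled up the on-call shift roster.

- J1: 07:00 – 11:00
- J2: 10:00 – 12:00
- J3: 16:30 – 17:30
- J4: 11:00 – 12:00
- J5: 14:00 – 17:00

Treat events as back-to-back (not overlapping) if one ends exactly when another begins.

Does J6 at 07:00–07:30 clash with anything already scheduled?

J1: starts 07:00 before J6 ends 07:30, and ends 11:00 after J6 starts 07:00 → overlap.
J2: starts 10:00 at or after J6 ends 07:30 → clear.
J4: starts 11:00 at or after J6 ends 07:30 → clear.
J5: starts 14:00 at or after J6 ends 07:30 → clear.
J3: starts 16:30 at or after J6 ends 07:30 → clear.
J6 overlaps J1.

Yes — it overlaps J1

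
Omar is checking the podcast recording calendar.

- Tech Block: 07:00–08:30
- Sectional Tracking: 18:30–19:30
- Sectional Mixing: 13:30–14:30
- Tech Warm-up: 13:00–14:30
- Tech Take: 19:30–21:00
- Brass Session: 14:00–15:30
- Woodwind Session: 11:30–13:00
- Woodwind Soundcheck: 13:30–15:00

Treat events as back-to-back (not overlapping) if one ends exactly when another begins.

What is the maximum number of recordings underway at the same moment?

4

Walk through starts and ends in time order (an end at T is processed before a start at T):
07:00 start Tech Block → 1
08:30 end Tech Block → 0
11:30 start Woodwind Session → 1
13:00 end Woodwind Session → 0
13:00 start Tech Warm-up → 1
13:30 start Sectional Mixing → 2
13:30 start Woodwind Soundcheck → 3
14:00 start Brass Session → 4
14:30 end Sectional Mixing → 3
14:30 end Tech Warm-up → 2
15:00 end Woodwind Soundcheck → 1
15:30 end Brass Session → 0
18:30 start Sectional Tracking → 1
19:30 end Sectional Tracking → 0
19:30 start Tech Take → 1
21:00 end Tech Take → 0
Peak is 4, at 14:00 (Brass Session, Sectional Mixing, Tech Warm-up, Woodwind Soundcheck).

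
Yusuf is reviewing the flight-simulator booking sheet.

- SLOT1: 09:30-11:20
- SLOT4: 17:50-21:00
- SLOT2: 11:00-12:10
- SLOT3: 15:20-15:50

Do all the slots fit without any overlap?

Sorted by start: SLOT1, SLOT2, SLOT3, SLOT4.
SLOT2 starts before SLOT1 ends → SLOT1 and SLOT2 overlap.
That's a conflict, so the schedule is not conflict-free.

No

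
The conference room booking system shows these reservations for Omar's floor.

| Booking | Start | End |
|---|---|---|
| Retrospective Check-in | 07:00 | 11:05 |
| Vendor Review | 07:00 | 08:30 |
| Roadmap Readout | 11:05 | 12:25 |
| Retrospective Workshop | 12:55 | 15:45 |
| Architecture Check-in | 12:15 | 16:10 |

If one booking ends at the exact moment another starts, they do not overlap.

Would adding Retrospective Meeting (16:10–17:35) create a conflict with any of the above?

No — it doesn't clash with anything

Retrospective Check-in: ends 11:05 at or before Retrospective Meeting starts 16:10 → clear.
Vendor Review: ends 08:30 at or before Retrospective Meeting starts 16:10 → clear.
Roadmap Readout: ends 12:25 at or before Retrospective Meeting starts 16:10 → clear.
Architecture Check-in: ends 16:10 at or before Retrospective Meeting starts 16:10 → clear.
Retrospective Workshop: ends 15:45 at or before Retrospective Meeting starts 16:10 → clear.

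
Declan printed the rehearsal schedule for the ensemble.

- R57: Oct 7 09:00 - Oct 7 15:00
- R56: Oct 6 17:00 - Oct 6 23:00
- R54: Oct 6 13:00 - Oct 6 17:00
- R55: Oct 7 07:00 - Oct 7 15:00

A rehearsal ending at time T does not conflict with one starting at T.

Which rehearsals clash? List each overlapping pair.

R55 & R57

Sorted by start: R54, R56, R55, R57.
R56 starts exactly when R54 ends (back-to-back, no overlap) — done with R54.
R55 starts after R56 ends — done with R56.
R57 starts before R55 ends → R55 and R57 overlap.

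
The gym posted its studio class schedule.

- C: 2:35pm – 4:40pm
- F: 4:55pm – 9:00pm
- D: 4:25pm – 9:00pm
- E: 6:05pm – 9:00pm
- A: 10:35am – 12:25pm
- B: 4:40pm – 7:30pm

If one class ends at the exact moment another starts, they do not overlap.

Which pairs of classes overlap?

B & D, B & E, B & F, C & D, D & E, D & F, E & F

Sorted by start: A, C, D, B, F, E.
C starts after A ends — done with A.
D starts before C ends → C and D overlap.
B starts exactly when C ends (back-to-back, no overlap) — done with C.
B starts before D ends → D and B overlap.
F starts before D ends → D and F overlap.
E starts before D ends → D and E overlap.
F starts before B ends → B and F overlap.
E starts before B ends → B and E overlap.
E starts before F ends → F and E overlap.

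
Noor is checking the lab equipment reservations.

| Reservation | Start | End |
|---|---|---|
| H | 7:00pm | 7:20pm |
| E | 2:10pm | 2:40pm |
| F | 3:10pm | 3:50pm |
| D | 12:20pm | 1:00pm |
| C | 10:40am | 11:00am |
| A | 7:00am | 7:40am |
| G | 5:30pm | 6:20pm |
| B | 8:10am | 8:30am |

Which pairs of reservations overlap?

no conflicts

Check each pair: they overlap iff neither finishes before the other starts.
Sorted by start: A, B, C, D, E, F, G, H.
B starts after A ends, so A has no further overlaps.
C starts after B ends, so B has no further overlaps.
D starts after C ends, so C has no further overlaps.
E starts after D ends, so D has no further overlaps.
F starts after E ends, so E has no further overlaps.
G starts after F ends, so F has no further overlaps.
H starts after G ends.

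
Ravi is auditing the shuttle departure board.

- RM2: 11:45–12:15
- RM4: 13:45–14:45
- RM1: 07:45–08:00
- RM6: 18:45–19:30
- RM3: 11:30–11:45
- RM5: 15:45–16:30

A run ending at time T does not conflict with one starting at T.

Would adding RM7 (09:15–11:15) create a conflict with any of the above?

RM1: ends 08:00 at or before RM7 starts 09:15 → clear.
RM3: starts 11:30 at or after RM7 ends 11:15 → clear.
RM2: starts 11:45 at or after RM7 ends 11:15 → clear.
RM4: starts 13:45 at or after RM7 ends 11:15 → clear.
RM5: starts 15:45 at or after RM7 ends 11:15 → clear.
RM6: starts 18:45 at or after RM7 ends 11:15 → clear.

No — it doesn't clash with anything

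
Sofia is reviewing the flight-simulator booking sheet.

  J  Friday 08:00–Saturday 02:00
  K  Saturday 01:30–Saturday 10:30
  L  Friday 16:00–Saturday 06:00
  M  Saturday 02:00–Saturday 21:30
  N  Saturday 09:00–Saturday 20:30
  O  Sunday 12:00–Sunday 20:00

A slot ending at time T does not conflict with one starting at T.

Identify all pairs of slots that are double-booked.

J & K, J & L, K & L, K & M, K & N, L & M, M & N

Two intervals overlap when each starts before the other ends.
Sorted by start: J, L, K, M, N, O.
L starts before J ends → J and L overlap.
K starts before J ends → J and K overlap.
M starts exactly when J ends (back-to-back, no overlap), so J has no further overlaps.
K starts before L ends → L and K overlap.
M starts before L ends → L and M overlap.
N starts after L ends, so L has no further overlaps.
M starts before K ends → K and M overlap.
N starts before K ends → K and N overlap.
O starts after K ends.
N starts before M ends → M and N overlap.
O starts after M ends.
O starts after N ends.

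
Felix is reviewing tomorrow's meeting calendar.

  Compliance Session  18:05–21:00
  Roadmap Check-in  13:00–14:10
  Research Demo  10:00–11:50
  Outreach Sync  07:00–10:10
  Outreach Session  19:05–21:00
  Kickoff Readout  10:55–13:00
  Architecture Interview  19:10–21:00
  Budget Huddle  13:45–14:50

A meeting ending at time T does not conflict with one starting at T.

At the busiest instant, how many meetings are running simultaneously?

3

Walk through starts and ends in time order (an end at T is processed before a start at T):
07:00 start Outreach Sync → 1
10:00 start Research Demo → 2
10:10 end Outreach Sync → 1
10:55 start Kickoff Readout → 2
11:50 end Research Demo → 1
13:00 end Kickoff Readout → 0
13:00 start Roadmap Check-in → 1
13:45 start Budget Huddle → 2
14:10 end Roadmap Check-in → 1
14:50 end Budget Huddle → 0
18:05 start Compliance Session → 1
19:05 start Outreach Session → 2
19:10 start Architecture Interview → 3
21:00 end Architecture Interview → 2
21:00 end Compliance Session → 1
21:00 end Outreach Session → 0
Peak is 3, at 19:10 (Architecture Interview, Compliance Session, Outreach Session).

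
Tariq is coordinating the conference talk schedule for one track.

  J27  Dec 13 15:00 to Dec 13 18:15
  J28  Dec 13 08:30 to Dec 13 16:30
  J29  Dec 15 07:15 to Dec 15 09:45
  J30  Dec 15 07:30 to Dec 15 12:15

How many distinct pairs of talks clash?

2

Two intervals overlap when each starts before the other ends.
Sorted by start: J28, J27, J29, J30.
J27 starts before J28 ends → J28 and J27 overlap.
J29 starts after J28 ends — done with J28.
J29 starts after J27 ends — done with J27.
J30 starts before J29 ends → J29 and J30 overlap.
Overlapping pairs: J27 & J28, J29 & J30 — 2 in total.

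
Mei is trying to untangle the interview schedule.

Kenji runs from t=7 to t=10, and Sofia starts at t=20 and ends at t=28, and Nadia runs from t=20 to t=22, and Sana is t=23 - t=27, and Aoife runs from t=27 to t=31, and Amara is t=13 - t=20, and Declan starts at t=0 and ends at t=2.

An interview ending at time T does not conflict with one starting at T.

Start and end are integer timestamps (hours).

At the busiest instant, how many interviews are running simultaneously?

2

Sweep the timeline, counting +1 at each start and −1 at each end (ends before starts at a tie):
t=0 start Declan → 1
t=2 end Declan → 0
t=7 start Kenji → 1
t=10 end Kenji → 0
t=13 start Amara → 1
t=20 end Amara → 0
t=20 start Nadia → 1
t=20 start Sofia → 2
t=22 end Nadia → 1
t=23 start Sana → 2
t=27 end Sana → 1
t=27 start Aoife → 2
t=28 end Sofia → 1
t=31 end Aoife → 0
Peak is 2, at t=20 (Nadia, Sofia).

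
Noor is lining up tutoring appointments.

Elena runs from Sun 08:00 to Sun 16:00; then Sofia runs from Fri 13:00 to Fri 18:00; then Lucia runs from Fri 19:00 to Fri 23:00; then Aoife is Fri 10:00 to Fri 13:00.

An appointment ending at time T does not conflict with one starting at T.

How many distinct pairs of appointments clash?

Two intervals overlap when each starts before the other ends.
Sorted by start: Aoife, Sofia, Lucia, Elena.
Sofia starts exactly when Aoife ends (back-to-back, no overlap); Aoife is clear from here.
Lucia starts after Sofia ends; Sofia is clear from here.
Elena starts after Lucia ends.
No pair overlaps.

0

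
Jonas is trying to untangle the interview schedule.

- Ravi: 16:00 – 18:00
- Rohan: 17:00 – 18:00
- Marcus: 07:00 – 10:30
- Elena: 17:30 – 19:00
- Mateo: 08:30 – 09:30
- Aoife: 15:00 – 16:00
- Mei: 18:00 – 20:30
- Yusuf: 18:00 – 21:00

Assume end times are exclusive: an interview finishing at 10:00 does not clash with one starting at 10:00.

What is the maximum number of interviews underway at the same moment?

Sort all start/end points and keep a running count:
07:00 start Marcus → 1
08:30 start Mateo → 2
09:30 end Mateo → 1
10:30 end Marcus → 0
15:00 start Aoife → 1
16:00 end Aoife → 0
16:00 start Ravi → 1
17:00 start Rohan → 2
17:30 start Elena → 3
18:00 end Ravi → 2
18:00 end Rohan → 1
18:00 start Mei → 2
18:00 start Yusuf → 3
19:00 end Elena → 2
20:30 end Mei → 1
21:00 end Yusuf → 0
Peak is 3, at 17:30 (Elena, Ravi, Rohan).

3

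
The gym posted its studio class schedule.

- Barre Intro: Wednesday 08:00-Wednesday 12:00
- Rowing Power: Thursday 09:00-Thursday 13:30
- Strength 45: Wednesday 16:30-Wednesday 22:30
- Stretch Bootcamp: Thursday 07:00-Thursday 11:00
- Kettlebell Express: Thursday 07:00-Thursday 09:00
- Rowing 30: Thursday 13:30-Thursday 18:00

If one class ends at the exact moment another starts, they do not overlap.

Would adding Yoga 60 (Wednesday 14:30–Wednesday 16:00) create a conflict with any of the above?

No — it doesn't clash with anything

Barre Intro: ends Wednesday 12:00 at or before Yoga 60 starts Wednesday 14:30 → clear.
Strength 45: starts Wednesday 16:30 at or after Yoga 60 ends Wednesday 16:00 → clear.
Stretch Bootcamp: starts Thursday 07:00 at or after Yoga 60 ends Wednesday 16:00 → clear.
Kettlebell Express: starts Thursday 07:00 at or after Yoga 60 ends Wednesday 16:00 → clear.
Rowing Power: starts Thursday 09:00 at or after Yoga 60 ends Wednesday 16:00 → clear.
Rowing 30: starts Thursday 13:30 at or after Yoga 60 ends Wednesday 16:00 → clear.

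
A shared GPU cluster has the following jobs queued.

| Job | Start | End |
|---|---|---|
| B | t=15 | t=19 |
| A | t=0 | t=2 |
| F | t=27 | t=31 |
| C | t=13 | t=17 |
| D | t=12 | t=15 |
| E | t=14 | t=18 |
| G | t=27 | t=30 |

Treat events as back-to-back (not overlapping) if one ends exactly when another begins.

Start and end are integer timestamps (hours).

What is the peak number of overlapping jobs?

3

Walk through starts and ends in time order (an end at T is processed before a start at T):
t=0 start A → 1
t=2 end A → 0
t=12 start D → 1
t=13 start C → 2
t=14 start E → 3
t=15 end D → 2
t=15 start B → 3
t=17 end C → 2
t=18 end E → 1
t=19 end B → 0
t=27 start F → 1
t=27 start G → 2
t=30 end G → 1
t=31 end F → 0
Peak is 3, at t=14 (C, D, E).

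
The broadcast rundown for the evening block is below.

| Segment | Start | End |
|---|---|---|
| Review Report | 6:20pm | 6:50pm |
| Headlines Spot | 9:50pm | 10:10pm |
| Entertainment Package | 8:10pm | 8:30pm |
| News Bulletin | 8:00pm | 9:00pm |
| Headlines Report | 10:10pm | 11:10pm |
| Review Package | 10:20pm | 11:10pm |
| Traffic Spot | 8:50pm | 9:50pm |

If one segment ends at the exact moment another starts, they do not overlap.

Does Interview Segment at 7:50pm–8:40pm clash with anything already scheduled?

Yes — it overlaps Entertainment Package, News Bulletin

Review Report: ends 6:50pm at or before Interview Segment starts 7:50pm → clear.
News Bulletin: starts 8:00pm before Interview Segment ends 8:40pm, and ends 9:00pm after Interview Segment starts 7:50pm → overlap.
Entertainment Package: starts 8:10pm before Interview Segment ends 8:40pm, and ends 8:30pm after Interview Segment starts 7:50pm → overlap.
Traffic Spot: starts 8:50pm at or after Interview Segment ends 8:40pm → clear.
Headlines Spot: starts 9:50pm at or after Interview Segment ends 8:40pm → clear.
Headlines Report: starts 10:10pm at or after Interview Segment ends 8:40pm → clear.
Review Package: starts 10:20pm at or after Interview Segment ends 8:40pm → clear.
Interview Segment overlaps News Bulletin, Entertainment Package.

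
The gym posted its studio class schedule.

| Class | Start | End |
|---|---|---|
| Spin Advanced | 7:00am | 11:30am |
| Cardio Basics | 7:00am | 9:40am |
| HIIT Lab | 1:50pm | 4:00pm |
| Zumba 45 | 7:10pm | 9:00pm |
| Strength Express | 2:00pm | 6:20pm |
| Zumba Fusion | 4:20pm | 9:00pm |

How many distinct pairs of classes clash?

Sorted by start: Spin Advanced, Cardio Basics, HIIT Lab, Strength Express, Zumba Fusion, Zumba 45.
Cardio Basics starts before Spin Advanced ends → Spin Advanced and Cardio Basics overlap.
HIIT Lab starts after Spin Advanced ends — done with Spin Advanced.
HIIT Lab starts after Cardio Basics ends — done with Cardio Basics.
Strength Express starts before HIIT Lab ends → HIIT Lab and Strength Express overlap.
Zumba Fusion starts after HIIT Lab ends — done with HIIT Lab.
Zumba Fusion starts before Strength Express ends → Strength Express and Zumba Fusion overlap.
Zumba 45 starts after Strength Express ends.
Zumba 45 starts before Zumba Fusion ends → Zumba Fusion and Zumba 45 overlap.
Overlapping pairs: Cardio Basics & Spin Advanced, HIIT Lab & Strength Express, Strength Express & Zumba Fusion, Zumba 45 & Zumba Fusion — 4 in total.

4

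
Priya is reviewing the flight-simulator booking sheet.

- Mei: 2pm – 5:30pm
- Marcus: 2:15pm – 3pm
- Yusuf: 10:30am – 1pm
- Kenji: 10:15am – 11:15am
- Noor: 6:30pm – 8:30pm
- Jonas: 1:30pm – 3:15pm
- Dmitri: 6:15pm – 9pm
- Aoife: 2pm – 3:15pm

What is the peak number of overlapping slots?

4

Sort all start/end points and keep a running count:
10:15am start Kenji → 1
10:30am start Yusuf → 2
11:15am end Kenji → 1
1pm end Yusuf → 0
1:30pm start Jonas → 1
2pm start Aoife → 2
2pm start Mei → 3
2:15pm start Marcus → 4
3pm end Marcus → 3
3:15pm end Aoife → 2
3:15pm end Jonas → 1
5:30pm end Mei → 0
6:15pm start Dmitri → 1
6:30pm start Noor → 2
8:30pm end Noor → 1
9pm end Dmitri → 0
Peak is 4, at 2:15pm (Aoife, Jonas, Marcus, Mei).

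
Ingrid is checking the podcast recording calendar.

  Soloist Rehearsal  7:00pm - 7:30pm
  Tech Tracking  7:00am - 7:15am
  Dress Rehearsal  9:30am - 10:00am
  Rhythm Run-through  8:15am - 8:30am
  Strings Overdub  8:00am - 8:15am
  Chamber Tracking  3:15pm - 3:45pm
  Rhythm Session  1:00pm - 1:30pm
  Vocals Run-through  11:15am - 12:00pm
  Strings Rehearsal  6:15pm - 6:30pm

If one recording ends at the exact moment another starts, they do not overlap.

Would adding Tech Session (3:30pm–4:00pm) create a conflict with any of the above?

Tech Tracking: ends 7:15am at or before Tech Session starts 3:30pm → clear.
Strings Overdub: ends 8:15am at or before Tech Session starts 3:30pm → clear.
Rhythm Run-through: ends 8:30am at or before Tech Session starts 3:30pm → clear.
Dress Rehearsal: ends 10:00am at or before Tech Session starts 3:30pm → clear.
Vocals Run-through: ends 12:00pm at or before Tech Session starts 3:30pm → clear.
Rhythm Session: ends 1:30pm at or before Tech Session starts 3:30pm → clear.
Chamber Tracking: starts 3:15pm before Tech Session ends 4:00pm, and ends 3:45pm after Tech Session starts 3:30pm → overlap.
Strings Rehearsal: starts 6:15pm at or after Tech Session ends 4:00pm → clear.
Soloist Rehearsal: starts 7:00pm at or after Tech Session ends 4:00pm → clear.
Tech Session overlaps Chamber Tracking.

Yes — it overlaps Chamber Tracking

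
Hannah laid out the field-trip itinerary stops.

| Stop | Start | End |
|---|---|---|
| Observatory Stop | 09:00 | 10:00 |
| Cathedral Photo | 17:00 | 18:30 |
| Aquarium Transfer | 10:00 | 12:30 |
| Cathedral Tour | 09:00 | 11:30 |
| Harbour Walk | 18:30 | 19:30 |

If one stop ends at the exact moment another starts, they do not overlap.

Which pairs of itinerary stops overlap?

Check each pair: they overlap iff neither finishes before the other starts.
Sorted by start: Cathedral Tour, Observatory Stop, Aquarium Transfer, Cathedral Photo, Harbour Walk.
Observatory Stop starts before Cathedral Tour ends → Cathedral Tour and Observatory Stop overlap.
Aquarium Transfer starts before Cathedral Tour ends → Cathedral Tour and Aquarium Transfer overlap.
Cathedral Photo starts after Cathedral Tour ends, so nothing later overlaps Cathedral Tour either.
Aquarium Transfer starts exactly when Observatory Stop ends (back-to-back, no overlap), so nothing later overlaps Observatory Stop either.
Cathedral Photo starts after Aquarium Transfer ends, so nothing later overlaps Aquarium Transfer either.
Harbour Walk starts exactly when Cathedral Photo ends (back-to-back, no overlap).

Aquarium Transfer & Cathedral Tour, Cathedral Tour & Observatory Stop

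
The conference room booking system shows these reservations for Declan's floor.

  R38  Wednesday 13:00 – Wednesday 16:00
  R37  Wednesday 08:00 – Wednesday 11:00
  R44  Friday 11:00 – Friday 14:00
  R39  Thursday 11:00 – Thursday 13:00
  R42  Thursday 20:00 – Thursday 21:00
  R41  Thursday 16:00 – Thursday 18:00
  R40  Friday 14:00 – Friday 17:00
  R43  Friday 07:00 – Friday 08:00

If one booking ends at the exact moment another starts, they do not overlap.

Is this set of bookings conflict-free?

Sorted by start: R37, R38, R39, R41, R42, R43, R44, R40.
R38 starts after R37 ends — done with R37.
R39 starts after R38 ends — done with R38.
R41 starts after R39 ends — done with R39.
R42 starts after R41 ends — done with R41.
R43 starts after R42 ends — done with R42.
R44 starts after R43 ends — done with R43.
R40 starts exactly when R44 ends (back-to-back, no overlap).
Every pair is clear; the schedule has no overlaps.

Yes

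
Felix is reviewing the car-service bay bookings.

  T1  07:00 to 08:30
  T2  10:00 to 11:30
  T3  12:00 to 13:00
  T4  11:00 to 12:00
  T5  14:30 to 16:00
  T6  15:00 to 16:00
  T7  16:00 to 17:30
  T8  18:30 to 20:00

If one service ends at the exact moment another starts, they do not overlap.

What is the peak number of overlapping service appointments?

2

Sweep the timeline, counting +1 at each start and −1 at each end (ends before starts at a tie):
07:00 start T1 → 1
08:30 end T1 → 0
10:00 start T2 → 1
11:00 start T4 → 2
11:30 end T2 → 1
12:00 end T4 → 0
12:00 start T3 → 1
13:00 end T3 → 0
14:30 start T5 → 1
15:00 start T6 → 2
16:00 end T5 → 1
16:00 end T6 → 0
16:00 start T7 → 1
17:30 end T7 → 0
18:30 start T8 → 1
20:00 end T8 → 0
Peak is 2, at 11:00 (T2, T4).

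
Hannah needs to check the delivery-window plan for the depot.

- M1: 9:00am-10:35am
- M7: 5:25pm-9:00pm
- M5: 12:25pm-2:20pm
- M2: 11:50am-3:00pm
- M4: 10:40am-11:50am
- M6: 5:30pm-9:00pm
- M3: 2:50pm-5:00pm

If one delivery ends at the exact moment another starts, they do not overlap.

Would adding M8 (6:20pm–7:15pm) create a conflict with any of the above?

Yes — it overlaps M6, M7

M1: ends 10:35am at or before M8 starts 6:20pm → clear.
M4: ends 11:50am at or before M8 starts 6:20pm → clear.
M2: ends 3:00pm at or before M8 starts 6:20pm → clear.
M5: ends 2:20pm at or before M8 starts 6:20pm → clear.
M3: ends 5:00pm at or before M8 starts 6:20pm → clear.
M7: starts 5:25pm before M8 ends 7:15pm, and ends 9:00pm after M8 starts 6:20pm → overlap.
M6: starts 5:30pm before M8 ends 7:15pm, and ends 9:00pm after M8 starts 6:20pm → overlap.
M8 overlaps M6, M7.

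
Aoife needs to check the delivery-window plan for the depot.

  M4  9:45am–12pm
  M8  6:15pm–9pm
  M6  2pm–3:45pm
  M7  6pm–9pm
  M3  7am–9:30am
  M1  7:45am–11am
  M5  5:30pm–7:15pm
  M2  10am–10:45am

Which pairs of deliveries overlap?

M1 & M2, M1 & M3, M1 & M4, M2 & M4, M5 & M7, M5 & M8, M7 & M8

Sorted by start: M3, M1, M4, M2, M6, M5, M7, M8.
M1 starts before M3 ends → M3 and M1 overlap.
M4 starts after M3 ends; M3 is clear from here.
M4 starts before M1 ends → M1 and M4 overlap.
M2 starts before M1 ends → M1 and M2 overlap.
M6 starts after M1 ends; M1 is clear from here.
M2 starts before M4 ends → M4 and M2 overlap.
M6 starts after M4 ends; M4 is clear from here.
M6 starts after M2 ends; M2 is clear from here.
M5 starts after M6 ends; M6 is clear from here.
M7 starts before M5 ends → M5 and M7 overlap.
M8 starts before M5 ends → M5 and M8 overlap.
M8 starts before M7 ends → M7 and M8 overlap.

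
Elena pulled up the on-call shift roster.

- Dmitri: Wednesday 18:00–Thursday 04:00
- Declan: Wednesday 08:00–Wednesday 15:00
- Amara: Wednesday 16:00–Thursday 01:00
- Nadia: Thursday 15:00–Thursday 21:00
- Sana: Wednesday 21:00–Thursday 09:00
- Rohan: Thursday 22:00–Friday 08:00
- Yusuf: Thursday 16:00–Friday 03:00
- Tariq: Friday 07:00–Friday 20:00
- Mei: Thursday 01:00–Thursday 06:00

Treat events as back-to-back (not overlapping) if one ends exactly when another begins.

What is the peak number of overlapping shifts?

3

Sweep the timeline, counting +1 at each start and −1 at each end (ends before starts at a tie):
Wednesday 08:00 start Declan → 1
Wednesday 15:00 end Declan → 0
Wednesday 16:00 start Amara → 1
Wednesday 18:00 start Dmitri → 2
Wednesday 21:00 start Sana → 3
Thursday 01:00 end Amara → 2
Thursday 01:00 start Mei → 3
Thursday 04:00 end Dmitri → 2
Thursday 06:00 end Mei → 1
Thursday 09:00 end Sana → 0
Thursday 15:00 start Nadia → 1
Thursday 16:00 start Yusuf → 2
Thursday 21:00 end Nadia → 1
Thursday 22:00 start Rohan → 2
Friday 03:00 end Yusuf → 1
Friday 07:00 start Tariq → 2
Friday 08:00 end Rohan → 1
Friday 20:00 end Tariq → 0
Peak is 3, at Wednesday 21:00 (Amara, Dmitri, Sana).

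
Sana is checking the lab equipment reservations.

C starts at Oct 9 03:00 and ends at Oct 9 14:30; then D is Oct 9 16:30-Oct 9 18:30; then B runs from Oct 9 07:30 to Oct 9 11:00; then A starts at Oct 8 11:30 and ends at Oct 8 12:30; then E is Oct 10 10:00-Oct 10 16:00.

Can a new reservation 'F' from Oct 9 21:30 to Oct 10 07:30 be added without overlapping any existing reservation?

Yes — the slot is free

A: ends Oct 8 12:30 at or before F starts Oct 9 21:30 → clear.
C: ends Oct 9 14:30 at or before F starts Oct 9 21:30 → clear.
B: ends Oct 9 11:00 at or before F starts Oct 9 21:30 → clear.
D: ends Oct 9 18:30 at or before F starts Oct 9 21:30 → clear.
E: starts Oct 10 10:00 at or after F ends Oct 10 07:30 → clear.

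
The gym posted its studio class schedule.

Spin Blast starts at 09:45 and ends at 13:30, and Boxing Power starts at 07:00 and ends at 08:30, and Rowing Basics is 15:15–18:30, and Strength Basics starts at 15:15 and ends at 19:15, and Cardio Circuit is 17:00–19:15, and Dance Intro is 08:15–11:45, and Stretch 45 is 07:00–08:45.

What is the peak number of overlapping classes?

Sweep the timeline, counting +1 at each start and −1 at each end (ends before starts at a tie):
07:00 start Boxing Power → 1
07:00 start Stretch 45 → 2
08:15 start Dance Intro → 3
08:30 end Boxing Power → 2
08:45 end Stretch 45 → 1
09:45 start Spin Blast → 2
11:45 end Dance Intro → 1
13:30 end Spin Blast → 0
15:15 start Rowing Basics → 1
15:15 start Strength Basics → 2
17:00 start Cardio Circuit → 3
18:30 end Rowing Basics → 2
19:15 end Cardio Circuit → 1
19:15 end Strength Basics → 0
Peak is 3, at 08:15 (Boxing Power, Dance Intro, Stretch 45).

3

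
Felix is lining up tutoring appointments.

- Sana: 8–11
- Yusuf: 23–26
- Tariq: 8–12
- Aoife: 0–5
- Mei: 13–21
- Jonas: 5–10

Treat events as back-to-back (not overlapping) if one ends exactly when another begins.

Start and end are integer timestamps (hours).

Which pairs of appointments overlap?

Sorted by start: Aoife, Jonas, Sana, Tariq, Mei, Yusuf.
Jonas starts exactly when Aoife ends (back-to-back, no overlap), so nothing later overlaps Aoife either.
Sana starts before Jonas ends → Jonas and Sana overlap.
Tariq starts before Jonas ends → Jonas and Tariq overlap.
Mei starts after Jonas ends, so nothing later overlaps Jonas either.
Tariq starts before Sana ends → Sana and Tariq overlap.
Mei starts after Sana ends, so nothing later overlaps Sana either.
Mei starts after Tariq ends, so nothing later overlaps Tariq either.
Yusuf starts after Mei ends.

Jonas & Sana, Jonas & Tariq, Sana & Tariq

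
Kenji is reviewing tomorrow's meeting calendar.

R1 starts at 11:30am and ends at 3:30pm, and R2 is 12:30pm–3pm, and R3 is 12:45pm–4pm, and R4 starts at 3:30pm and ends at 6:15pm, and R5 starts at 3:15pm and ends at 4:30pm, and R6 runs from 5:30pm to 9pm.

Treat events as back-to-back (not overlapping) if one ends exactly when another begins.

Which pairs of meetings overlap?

Sorted by start: R1, R2, R3, R5, R4, R6.
R2 starts before R1 ends → R1 and R2 overlap.
R3 starts before R1 ends → R1 and R3 overlap.
R5 starts before R1 ends → R1 and R5 overlap.
R4 starts exactly when R1 ends (back-to-back, no overlap); R1 is clear from here.
R3 starts before R2 ends → R2 and R3 overlap.
R5 starts after R2 ends; R2 is clear from here.
R5 starts before R3 ends → R3 and R5 overlap.
R4 starts before R3 ends → R3 and R4 overlap.
R6 starts after R3 ends.
R4 starts before R5 ends → R5 and R4 overlap.
R6 starts after R5 ends.
R6 starts before R4 ends → R4 and R6 overlap.

R1 & R2, R1 & R3, R1 & R5, R2 & R3, R3 & R4, R3 & R5, R4 & R5, R4 & R6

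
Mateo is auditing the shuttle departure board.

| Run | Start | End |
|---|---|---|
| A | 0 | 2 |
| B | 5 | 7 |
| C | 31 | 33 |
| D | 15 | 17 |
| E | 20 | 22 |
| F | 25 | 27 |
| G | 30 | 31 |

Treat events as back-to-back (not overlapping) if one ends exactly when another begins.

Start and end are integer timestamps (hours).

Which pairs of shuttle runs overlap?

no conflicts

Sorted by start: A, B, D, E, F, G, C.
B starts after A ends; A is clear from here.
D starts after B ends; B is clear from here.
E starts after D ends; D is clear from here.
F starts after E ends; E is clear from here.
G starts after F ends; F is clear from here.
C starts exactly when G ends (back-to-back, no overlap).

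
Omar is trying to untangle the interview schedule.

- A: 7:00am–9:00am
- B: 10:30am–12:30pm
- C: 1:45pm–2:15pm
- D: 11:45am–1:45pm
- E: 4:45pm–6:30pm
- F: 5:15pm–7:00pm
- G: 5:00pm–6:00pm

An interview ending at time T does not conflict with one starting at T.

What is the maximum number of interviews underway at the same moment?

3

Sweep the timeline, counting +1 at each start and −1 at each end (ends before starts at a tie):
7:00am start A → 1
9:00am end A → 0
10:30am start B → 1
11:45am start D → 2
12:30pm end B → 1
1:45pm end D → 0
1:45pm start C → 1
2:15pm end C → 0
4:45pm start E → 1
5:00pm start G → 2
5:15pm start F → 3
6:00pm end G → 2
6:30pm end E → 1
7:00pm end F → 0
Peak is 3, at 5:15pm (E, F, G).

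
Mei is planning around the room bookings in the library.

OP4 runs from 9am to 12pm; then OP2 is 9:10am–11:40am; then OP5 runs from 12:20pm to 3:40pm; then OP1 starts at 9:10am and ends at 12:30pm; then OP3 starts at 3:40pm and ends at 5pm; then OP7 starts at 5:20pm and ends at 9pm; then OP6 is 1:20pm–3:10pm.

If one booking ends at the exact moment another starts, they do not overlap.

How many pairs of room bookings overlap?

Sorted by start: OP4, OP1, OP2, OP5, OP6, OP3, OP7.
OP1 starts before OP4 ends → OP4 and OP1 overlap.
OP2 starts before OP4 ends → OP4 and OP2 overlap.
OP5 starts after OP4 ends; OP4 is clear from here.
OP2 starts before OP1 ends → OP1 and OP2 overlap.
OP5 starts before OP1 ends → OP1 and OP5 overlap.
OP6 starts after OP1 ends; OP1 is clear from here.
OP5 starts after OP2 ends; OP2 is clear from here.
OP6 starts before OP5 ends → OP5 and OP6 overlap.
OP3 starts exactly when OP5 ends (back-to-back, no overlap); OP5 is clear from here.
OP3 starts after OP6 ends; OP6 is clear from here.
OP7 starts after OP3 ends.
Overlapping pairs: OP1 & OP2, OP1 & OP4, OP1 & OP5, OP2 & OP4, OP5 & OP6 — 5 in total.

5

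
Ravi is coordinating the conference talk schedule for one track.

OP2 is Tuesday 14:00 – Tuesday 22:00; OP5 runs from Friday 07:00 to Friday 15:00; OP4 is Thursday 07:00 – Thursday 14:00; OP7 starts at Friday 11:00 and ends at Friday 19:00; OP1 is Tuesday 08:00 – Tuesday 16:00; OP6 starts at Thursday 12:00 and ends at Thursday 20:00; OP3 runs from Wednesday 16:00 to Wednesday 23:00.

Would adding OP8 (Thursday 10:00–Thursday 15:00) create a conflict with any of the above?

OP1: ends Tuesday 16:00 at or before OP8 starts Thursday 10:00 → clear.
OP2: ends Tuesday 22:00 at or before OP8 starts Thursday 10:00 → clear.
OP3: ends Wednesday 23:00 at or before OP8 starts Thursday 10:00 → clear.
OP4: starts Thursday 07:00 before OP8 ends Thursday 15:00, and ends Thursday 14:00 after OP8 starts Thursday 10:00 → overlap.
OP6: starts Thursday 12:00 before OP8 ends Thursday 15:00, and ends Thursday 20:00 after OP8 starts Thursday 10:00 → overlap.
OP5: starts Friday 07:00 at or after OP8 ends Thursday 15:00 → clear.
OP7: starts Friday 11:00 at or after OP8 ends Thursday 15:00 → clear.
OP8 overlaps OP4, OP6.

Yes — it overlaps OP4, OP6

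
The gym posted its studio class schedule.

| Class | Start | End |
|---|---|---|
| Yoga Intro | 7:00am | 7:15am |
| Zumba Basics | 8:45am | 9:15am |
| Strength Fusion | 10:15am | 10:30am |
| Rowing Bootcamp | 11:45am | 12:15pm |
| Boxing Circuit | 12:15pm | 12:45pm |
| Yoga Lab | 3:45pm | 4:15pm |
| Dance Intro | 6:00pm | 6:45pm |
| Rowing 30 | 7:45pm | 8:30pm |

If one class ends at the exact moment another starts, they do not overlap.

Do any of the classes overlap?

No

Sorted by start: Yoga Intro, Zumba Basics, Strength Fusion, Rowing Bootcamp, Boxing Circuit, Yoga Lab, Dance Intro, Rowing 30.
Zumba Basics starts after Yoga Intro ends; Yoga Intro is clear from here.
Strength Fusion starts after Zumba Basics ends; Zumba Basics is clear from here.
Rowing Bootcamp starts after Strength Fusion ends; Strength Fusion is clear from here.
Boxing Circuit starts exactly when Rowing Bootcamp ends (back-to-back, no overlap); Rowing Bootcamp is clear from here.
Yoga Lab starts after Boxing Circuit ends; Boxing Circuit is clear from here.
Dance Intro starts after Yoga Lab ends; Yoga Lab is clear from here.
Rowing 30 starts after Dance Intro ends.
Every pair is clear; the schedule has no overlaps.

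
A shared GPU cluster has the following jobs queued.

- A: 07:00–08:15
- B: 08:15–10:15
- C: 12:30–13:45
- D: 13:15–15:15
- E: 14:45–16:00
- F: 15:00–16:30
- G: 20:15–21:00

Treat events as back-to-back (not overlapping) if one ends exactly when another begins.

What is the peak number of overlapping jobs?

3

Sweep the timeline, counting +1 at each start and −1 at each end (ends before starts at a tie):
07:00 start A → 1
08:15 end A → 0
08:15 start B → 1
10:15 end B → 0
12:30 start C → 1
13:15 start D → 2
13:45 end C → 1
14:45 start E → 2
15:00 start F → 3
15:15 end D → 2
16:00 end E → 1
16:30 end F → 0
20:15 start G → 1
21:00 end G → 0
Peak is 3, at 15:00 (D, E, F).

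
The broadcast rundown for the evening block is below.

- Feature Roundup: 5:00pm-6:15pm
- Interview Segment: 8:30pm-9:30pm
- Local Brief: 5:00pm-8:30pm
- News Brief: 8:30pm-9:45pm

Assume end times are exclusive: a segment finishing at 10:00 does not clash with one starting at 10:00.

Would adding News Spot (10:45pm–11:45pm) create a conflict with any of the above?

Local Brief: ends 8:30pm at or before News Spot starts 10:45pm → clear.
Feature Roundup: ends 6:15pm at or before News Spot starts 10:45pm → clear.
News Brief: ends 9:45pm at or before News Spot starts 10:45pm → clear.
Interview Segment: ends 9:30pm at or before News Spot starts 10:45pm → clear.

No — it doesn't clash with anything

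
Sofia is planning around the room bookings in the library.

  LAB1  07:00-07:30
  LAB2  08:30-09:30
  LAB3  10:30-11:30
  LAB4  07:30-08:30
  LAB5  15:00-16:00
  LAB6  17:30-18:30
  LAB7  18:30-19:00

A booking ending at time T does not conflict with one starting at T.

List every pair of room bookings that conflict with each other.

Two intervals overlap when each starts before the other ends.
Sorted by start: LAB1, LAB4, LAB2, LAB3, LAB5, LAB6, LAB7.
LAB4 starts exactly when LAB1 ends (back-to-back, no overlap); LAB1 is clear from here.
LAB2 starts exactly when LAB4 ends (back-to-back, no overlap); LAB4 is clear from here.
LAB3 starts after LAB2 ends; LAB2 is clear from here.
LAB5 starts after LAB3 ends; LAB3 is clear from here.
LAB6 starts after LAB5 ends; LAB5 is clear from here.
LAB7 starts exactly when LAB6 ends (back-to-back, no overlap).

no conflicts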